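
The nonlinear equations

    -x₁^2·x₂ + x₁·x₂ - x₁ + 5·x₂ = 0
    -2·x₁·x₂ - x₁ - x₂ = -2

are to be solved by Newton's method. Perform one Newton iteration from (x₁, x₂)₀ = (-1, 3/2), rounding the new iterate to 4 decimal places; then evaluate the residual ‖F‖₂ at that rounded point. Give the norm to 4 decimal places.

At (-1, 3/2): F = (5.5000, 4.5000).
Jacobian J = [[-2·x₁·x₂ + x₂ - 1, -x₁^2 + x₁ + 5], [-2·x₂ - 1, -2·x₁ - 1]].
At the point, J = [[3.5000, 3.0000], [-4.0000, 1.0000]] (det J = 15.5000).
Solving J·Δ = −F gives Δ = (0.5161, -2.4355).
Then the next iterate is (x₁, x₂)₁ = (-0.4839, -0.9355).
Re-evaluating at (-0.4839, -0.9355): F = (-3.521856, 2.514023), so ‖F‖₂ = 4.3271.

4.3271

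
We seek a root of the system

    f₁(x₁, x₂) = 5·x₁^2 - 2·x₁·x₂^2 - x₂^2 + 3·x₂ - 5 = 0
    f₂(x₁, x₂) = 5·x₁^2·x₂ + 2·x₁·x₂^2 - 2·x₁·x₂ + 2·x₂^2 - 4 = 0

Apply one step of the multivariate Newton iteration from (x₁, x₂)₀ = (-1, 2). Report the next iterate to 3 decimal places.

(-1.000, 0.571)

At (-1, 2): F = (10.000, 10.000).
Jacobian J = [[10·x₁ - 2·x₂^2, -4·x₁·x₂ - 2·x₂ + 3], [10·x₁·x₂ + 2·x₂^2 - 2·x₂, 5·x₁^2 + 4·x₁·x₂ - 2·x₁ + 4·x₂]].
At the point, J = [[-18.000, 7.000], [-16.000, 7.000]] (det J = -14.000).
Solving J·Δ = −F gives Δ = (0.000, -1.429).
Then the next iterate is (x₁, x₂)₁ = (-1.000, 0.571).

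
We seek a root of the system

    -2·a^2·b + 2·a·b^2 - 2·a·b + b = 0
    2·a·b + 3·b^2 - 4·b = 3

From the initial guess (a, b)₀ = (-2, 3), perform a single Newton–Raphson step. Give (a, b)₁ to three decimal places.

(-1.138, 2.483)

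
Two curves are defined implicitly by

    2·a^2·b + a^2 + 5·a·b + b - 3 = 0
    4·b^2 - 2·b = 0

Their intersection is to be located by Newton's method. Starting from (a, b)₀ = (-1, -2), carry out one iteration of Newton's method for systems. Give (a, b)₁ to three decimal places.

(-1.056, -0.889)

At (-1, -2): F = (2.000, 20.000).
Jacobian J = [[4·a·b + 2·a + 5·b, 2·a^2 + 5·a + 1], [0, 8·b - 2]].
At the point, J = [[-4.000, -2.000], [0.000, -18.000]] (det J = 72.000).
Solving J·Δ = −F gives Δ = (-0.056, 1.111).
Then the next iterate is (a, b)₁ = (-1.056, -0.889).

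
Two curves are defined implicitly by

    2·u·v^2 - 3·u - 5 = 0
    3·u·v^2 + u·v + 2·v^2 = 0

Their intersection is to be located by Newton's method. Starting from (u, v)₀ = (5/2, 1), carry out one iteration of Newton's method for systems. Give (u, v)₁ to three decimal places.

At (5/2, 1): F = (-7.500, 12.000).
Jacobian J = [[2·v^2 - 3, 4·u·v], [3·v^2 + v, 6·u·v + u + 4·v]].
At the point, J = [[-1.000, 10.000], [4.000, 21.500]] (det J = -61.500).
Solving J·Δ = −F gives Δ = (-4.573, 0.293).
Then the next iterate is (u, v)₁ = (-2.073, 1.293).

(-2.073, 1.293)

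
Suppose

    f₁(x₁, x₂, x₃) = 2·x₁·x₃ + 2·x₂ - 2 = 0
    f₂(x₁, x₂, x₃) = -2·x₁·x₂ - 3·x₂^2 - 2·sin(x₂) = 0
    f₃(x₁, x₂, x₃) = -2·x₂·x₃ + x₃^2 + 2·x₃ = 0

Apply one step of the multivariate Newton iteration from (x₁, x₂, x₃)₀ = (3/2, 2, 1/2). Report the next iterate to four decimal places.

At (3/2, 2, 1/2): F = (3.5000, -19.818595, -0.7500).
Jacobian J = [[2·x₃, 2, 2·x₁], [-2·x₂, -2·x₁ - 6·x₂ - 2·cos(x₂), 0], [0, -2·x₃, -2·x₂ + 2·x₃ + 2]].
At the point, J = [[1.0000, 2.0000, 3.0000], [-4.0000, -14.167706, 0.0000], [0.0000, -1.0000, -1.0000]] (det J = 18.167706).
Solving J·Δ = −F gives Δ = (-2.0657, -0.8157, 0.0657).
Then the next iterate is (x₁, x₂, x₃)₁ = (-0.5657, 1.1843, 0.5657).

(-0.5657, 1.1843, 0.5657)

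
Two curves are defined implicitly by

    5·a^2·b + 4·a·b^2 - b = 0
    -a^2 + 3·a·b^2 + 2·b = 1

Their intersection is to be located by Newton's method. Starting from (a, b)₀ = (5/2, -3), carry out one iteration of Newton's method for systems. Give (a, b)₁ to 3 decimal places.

(1.794, -2.100)

At (5/2, -3): F = (-0.750, 54.250).
Jacobian J = [[10·a·b + 4·b^2, 5·a^2 + 8·a·b - 1], [-2·a + 3·b^2, 6·a·b + 2]].
At the point, J = [[-39.000, -29.750], [22.000, -43.000]] (det J = 2331.500).
Solving J·Δ = −F gives Δ = (-0.706, 0.900).
Then the next iterate is (a, b)₁ = (1.794, -2.100).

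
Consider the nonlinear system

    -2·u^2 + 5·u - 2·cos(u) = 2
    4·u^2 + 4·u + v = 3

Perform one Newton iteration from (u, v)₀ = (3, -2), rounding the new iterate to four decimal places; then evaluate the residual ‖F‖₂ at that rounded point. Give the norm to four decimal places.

1.0038

At (3, -2): F = (-3.020015, 43.0000).
Jacobian J = [[-4·u + 2·sin(u) + 5, 0], [8·u + 4, 1]].
At the point, J = [[-6.717760, 0.0000], [28.0000, 1.0000]] (det J = -6.717760).
Solving J·Δ = −F gives Δ = (-0.4496, -30.4124).
Then the next iterate is (u, v)₁ = (2.5504, -32.4124).
Re-evaluating at (2.5504, -32.4124): F = (-0.596527, 0.807361), so ‖F‖₂ = 1.0038.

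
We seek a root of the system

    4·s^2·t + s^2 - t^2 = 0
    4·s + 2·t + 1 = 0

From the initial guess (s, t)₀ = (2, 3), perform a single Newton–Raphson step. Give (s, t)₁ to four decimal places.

(3.0000, -6.5000)

At (2, 3): F = (43.0000, 15.0000).
Jacobian J = [[8·s·t + 2·s, 4·s^2 - 2·t], [4, 2]].
At the point, J = [[52.0000, 10.0000], [4.0000, 2.0000]] (det J = 64.0000).
Solving J·Δ = −F gives Δ = (1.0000, -9.5000).
Then the next iterate is (s, t)₁ = (3.0000, -6.5000).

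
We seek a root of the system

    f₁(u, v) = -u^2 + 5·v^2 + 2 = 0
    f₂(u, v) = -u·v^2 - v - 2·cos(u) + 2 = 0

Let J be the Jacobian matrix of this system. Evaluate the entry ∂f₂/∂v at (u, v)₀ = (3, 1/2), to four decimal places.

-4.0000

∂f₂/∂v = -2·u·v - 1.
At (3, 1/2) this is -4.0000.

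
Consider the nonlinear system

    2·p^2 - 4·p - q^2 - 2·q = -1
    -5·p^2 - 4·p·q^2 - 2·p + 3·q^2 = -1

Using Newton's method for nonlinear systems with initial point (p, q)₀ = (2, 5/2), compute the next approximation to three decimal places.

(1.712, 0.871)

At (2, 5/2): F = (-10.250, -54.250).
Jacobian J = [[4·p - 4, -2·q - 2], [-10·p - 4·q^2 - 2, -8·p·q + 6·q]].
At the point, J = [[4.000, -7.000], [-47.000, -25.000]] (det J = -429.000).
Solving J·Δ = −F gives Δ = (-0.288, -1.629).
Then the next iterate is (p, q)₁ = (1.712, 0.871).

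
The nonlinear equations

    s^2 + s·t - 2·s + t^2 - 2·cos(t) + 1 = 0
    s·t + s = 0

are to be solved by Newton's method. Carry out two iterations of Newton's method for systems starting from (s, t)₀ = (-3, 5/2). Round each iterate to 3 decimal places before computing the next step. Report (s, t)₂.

At (-3, 5/2): F = (16.35229, -10.500).
Jacobian J = [[2·s + t - 2, s + 2·t + 2·sin(t)], [t + 1, s]].
At the point, J = [[-5.500, 3.19694], [3.500, -3.000]] (det J = 5.31069).
Solving J·Δ = −F gives Δ = (2.917, -0.097).
Then the next iterate is (s, t)₁ = (-0.083, 2.403).
Round to (-0.083, 2.403) and repeat: F = (8.22668, -0.28245), J = [[0.237, 6.06950], [3.403, -0.083]].
Δ = (0.050, -1.357), so (s, t)₂ = (-0.033, 1.046).

(-0.033, 1.046)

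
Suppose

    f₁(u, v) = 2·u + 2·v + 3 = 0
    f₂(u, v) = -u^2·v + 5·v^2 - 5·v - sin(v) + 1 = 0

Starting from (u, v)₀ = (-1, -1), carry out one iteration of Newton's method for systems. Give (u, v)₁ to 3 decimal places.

At (-1, -1): F = (-1.000, 12.84147).
Jacobian J = [[2, 2], [-2·u·v, -u^2 + 10·v - cos(v) - 5]].
At the point, J = [[2.000, 2.000], [-2.000, -16.54030]] (det J = -29.08060).
Solving J·Δ = −F gives Δ = (-0.314, 0.814).
Then the next iterate is (u, v)₁ = (-1.314, -0.186).

(-1.314, -0.186)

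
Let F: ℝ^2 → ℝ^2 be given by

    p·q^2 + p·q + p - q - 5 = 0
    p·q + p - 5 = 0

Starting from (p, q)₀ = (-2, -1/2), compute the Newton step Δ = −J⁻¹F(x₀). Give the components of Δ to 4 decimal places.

(6.0000, -1.5000)

At (-2, -1/2): F = (-6.0000, -6.0000).
Jacobian J = [[q^2 + q + 1, 2·p·q + p - 1], [q + 1, p]].
At the point, J = [[0.7500, -1.0000], [0.5000, -2.0000]] (det J = -1.0000).
Solving J·Δ = −F gives Δ = (6.0000, -1.5000).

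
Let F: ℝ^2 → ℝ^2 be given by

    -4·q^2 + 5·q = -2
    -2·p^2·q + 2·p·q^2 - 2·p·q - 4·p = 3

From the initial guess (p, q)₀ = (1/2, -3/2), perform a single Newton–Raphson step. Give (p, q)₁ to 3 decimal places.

(1.167, -0.647)

At (1/2, -3/2): F = (-14.500, -0.500).
Jacobian J = [[0, -8·q + 5], [-4·p·q + 2·q^2 - 2·q - 4, -2·p^2 + 4·p·q - 2·p]].
At the point, J = [[0.000, 17.000], [6.500, -4.500]] (det J = -110.500).
Solving J·Δ = −F gives Δ = (0.667, 0.853).
Then the next iterate is (p, q)₁ = (1.167, -0.647).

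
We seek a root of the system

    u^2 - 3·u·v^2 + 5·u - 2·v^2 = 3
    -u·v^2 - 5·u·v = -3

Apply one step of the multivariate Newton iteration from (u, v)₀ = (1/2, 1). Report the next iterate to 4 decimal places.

(0.7500, 0.5714)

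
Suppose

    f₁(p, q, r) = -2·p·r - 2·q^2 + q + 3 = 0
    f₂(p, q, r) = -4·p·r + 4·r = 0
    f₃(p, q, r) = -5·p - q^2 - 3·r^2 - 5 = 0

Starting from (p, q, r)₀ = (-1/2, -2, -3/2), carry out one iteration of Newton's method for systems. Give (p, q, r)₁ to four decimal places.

(-0.2743, -1.2724, -0.2257)

At (-1/2, -2, -3/2): F = (-8.5000, -9.0000, -13.2500).
Jacobian J = [[-2·r, -4·q + 1, -2·p], [-4·r, 0, -4·p + 4], [-5, -2·q, -6·r]].
At the point, J = [[3.0000, 9.0000, 1.0000], [6.0000, 0.0000, 6.0000], [-5.0000, 4.0000, 9.0000]] (det J = -804.0000).
Solving J·Δ = −F gives Δ = (0.2257, 0.7276, 1.2743).
Then the next iterate is (p, q, r)₁ = (-0.2743, -1.2724, -0.2257).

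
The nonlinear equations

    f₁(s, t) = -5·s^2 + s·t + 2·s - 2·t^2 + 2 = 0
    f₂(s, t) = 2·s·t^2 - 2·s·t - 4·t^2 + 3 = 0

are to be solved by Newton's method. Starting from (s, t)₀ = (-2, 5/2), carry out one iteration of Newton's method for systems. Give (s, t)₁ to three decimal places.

(-0.765, 1.729)

At (-2, 5/2): F = (-39.500, -37.000).
Jacobian J = [[-10·s + t + 2, s - 4·t], [2·t^2 - 2·t, 4·s·t - 2·s - 8·t]].
At the point, J = [[24.500, -12.000], [7.500, -36.000]] (det J = -792.000).
Solving J·Δ = −F gives Δ = (1.235, -0.771).
Then the next iterate is (s, t)₁ = (-0.765, 1.729).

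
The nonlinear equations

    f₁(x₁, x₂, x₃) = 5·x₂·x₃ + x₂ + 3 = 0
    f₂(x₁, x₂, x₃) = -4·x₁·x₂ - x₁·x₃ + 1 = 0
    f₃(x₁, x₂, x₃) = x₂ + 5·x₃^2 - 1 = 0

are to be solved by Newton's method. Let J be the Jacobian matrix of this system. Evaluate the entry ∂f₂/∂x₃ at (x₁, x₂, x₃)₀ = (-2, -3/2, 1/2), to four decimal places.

∂f₂/∂x₃ = -x₁.
At (-2, -3/2, 1/2) this is 2.0000.

2.0000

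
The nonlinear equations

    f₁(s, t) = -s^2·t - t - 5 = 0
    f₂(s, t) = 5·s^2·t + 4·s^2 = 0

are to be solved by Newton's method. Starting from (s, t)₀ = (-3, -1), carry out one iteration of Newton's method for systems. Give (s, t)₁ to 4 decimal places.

At (-3, -1): F = (5.0000, -9.0000).
Jacobian J = [[-2·s·t, -s^2 - 1], [10·s·t + 8·s, 5·s^2]].
At the point, J = [[-6.0000, -10.0000], [6.0000, 45.0000]] (det J = -210.0000).
Solving J·Δ = −F gives Δ = (0.6429, 0.1143).
Then the next iterate is (s, t)₁ = (-2.3571, -0.8857).

(-2.3571, -0.8857)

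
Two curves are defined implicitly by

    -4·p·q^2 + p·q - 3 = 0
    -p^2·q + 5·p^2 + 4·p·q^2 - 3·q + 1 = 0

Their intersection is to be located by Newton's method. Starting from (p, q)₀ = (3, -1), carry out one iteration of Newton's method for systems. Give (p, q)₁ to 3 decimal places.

At (3, -1): F = (-18.000, 70.000).
Jacobian J = [[-4·q^2 + q, -8·p·q + p], [-2·p·q + 10·p + 4·q^2, -p^2 + 8·p·q - 3]].
At the point, J = [[-5.000, 27.000], [40.000, -36.000]] (det J = -900.000).
Solving J·Δ = −F gives Δ = (-1.380, 0.411).
Then the next iterate is (p, q)₁ = (1.620, -0.589).

(1.620, -0.589)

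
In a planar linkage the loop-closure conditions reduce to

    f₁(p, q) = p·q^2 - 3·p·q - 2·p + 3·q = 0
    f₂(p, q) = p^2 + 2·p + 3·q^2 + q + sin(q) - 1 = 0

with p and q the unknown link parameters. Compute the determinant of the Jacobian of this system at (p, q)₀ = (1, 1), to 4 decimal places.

J = [[q^2 - 3·q - 2, 2·p·q - 3·p + 3], [2·p + 2, 6·q + cos(q) + 1]].
At the point, J = [[-4.0000, 2.0000], [4.0000, 7.540302]].
det J = -38.1612.

-38.1612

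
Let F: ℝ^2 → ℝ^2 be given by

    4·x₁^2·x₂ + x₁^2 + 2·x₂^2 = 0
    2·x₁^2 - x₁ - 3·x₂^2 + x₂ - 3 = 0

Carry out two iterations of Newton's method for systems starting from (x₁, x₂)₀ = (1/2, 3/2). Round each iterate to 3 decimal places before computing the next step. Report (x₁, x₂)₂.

(1.250, -0.635)

At (1/2, 3/2): F = (6.250, -8.250).
Jacobian J = [[8·x₁·x₂ + 2·x₁, 4·x₁^2 + 4·x₂], [4·x₁ - 1, -6·x₂ + 1]].
At the point, J = [[7.000, 7.000], [1.000, -8.000]] (det J = -63.000).
Solving J·Δ = −F gives Δ = (0.123, -1.016).
Then the next iterate is (x₁, x₂)₁ = (0.623, 0.484).
Round to (0.623, 0.484) and repeat: F = (1.60806, -3.06551), J = [[3.65826, 3.48852], [1.492, -1.904]].
Δ = (0.627, -1.119), so (x₁, x₂)₂ = (1.250, -0.635).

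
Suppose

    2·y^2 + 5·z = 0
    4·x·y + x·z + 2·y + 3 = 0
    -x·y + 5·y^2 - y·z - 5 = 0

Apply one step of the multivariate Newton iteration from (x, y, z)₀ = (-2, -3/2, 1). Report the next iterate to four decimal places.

(0.0707, -1.0897, -0.4076)

At (-2, -3/2, 1): F = (9.5000, 10.0000, 4.7500).
Jacobian J = [[0, 4·y, 5], [4·y + z, 4·x + 2, x], [-y, -x + 10·y - z, -y]].
At the point, J = [[0.0000, -6.0000, 5.0000], [-5.0000, -6.0000, -2.0000], [1.5000, -14.0000, 1.5000]] (det J = 368.0000).
Solving J·Δ = −F gives Δ = (2.0707, 0.4103, -1.4076).
Then the next iterate is (x, y, z)₁ = (0.0707, -1.0897, -0.4076).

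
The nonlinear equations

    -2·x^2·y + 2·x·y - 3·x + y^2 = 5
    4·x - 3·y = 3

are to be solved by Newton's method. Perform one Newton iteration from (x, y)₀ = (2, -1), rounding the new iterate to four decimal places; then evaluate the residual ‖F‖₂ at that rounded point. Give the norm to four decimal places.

At (2, -1): F = (-6.0000, 8.0000).
Jacobian J = [[-4·x·y + 2·y - 3, -2·x^2 + 2·x + 2·y], [4, -3]].
At the point, J = [[3.0000, -6.0000], [4.0000, -3.0000]] (det J = 15.0000).
Solving J·Δ = −F gives Δ = (-4.4000, -3.2000).
Then the next iterate is (x, y)₁ = (-2.4000, -4.2000).
Re-evaluating at (-2.4000, -4.2000): F = (88.3840, 0.0000), so ‖F‖₂ = 88.3840.

88.3840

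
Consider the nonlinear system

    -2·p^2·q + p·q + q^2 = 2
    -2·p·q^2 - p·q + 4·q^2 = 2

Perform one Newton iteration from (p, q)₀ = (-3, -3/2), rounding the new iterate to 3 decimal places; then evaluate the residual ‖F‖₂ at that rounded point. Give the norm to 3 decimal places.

9.879

At (-3, -3/2): F = (31.750, 16.000).
Jacobian J = [[-4·p·q + q, -2·p^2 + p + 2·q], [-2·q^2 - q, -4·p·q - p + 8·q]].
At the point, J = [[-19.500, -24.000], [-3.000, -27.000]] (det J = 454.500).
Solving J·Δ = −F gives Δ = (1.041, 0.477).
Then the next iterate is (p, q)₁ = (-1.959, -1.023).
Re-evaluating at (-1.959, -1.023): F = (8.90248, 4.28236), so ‖F‖₂ = 9.879.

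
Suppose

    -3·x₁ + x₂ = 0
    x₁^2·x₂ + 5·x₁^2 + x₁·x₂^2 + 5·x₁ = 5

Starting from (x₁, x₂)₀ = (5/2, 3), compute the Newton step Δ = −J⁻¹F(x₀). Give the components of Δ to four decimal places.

(-1.4915, 0.0255)

At (5/2, 3): F = (-4.5000, 80.0000).
Jacobian J = [[-3, 1], [2·x₁·x₂ + 10·x₁ + x₂^2 + 5, x₁^2 + 2·x₁·x₂]].
At the point, J = [[-3.0000, 1.0000], [54.0000, 21.2500]] (det J = -117.7500).
Solving J·Δ = −F gives Δ = (-1.4915, 0.0255).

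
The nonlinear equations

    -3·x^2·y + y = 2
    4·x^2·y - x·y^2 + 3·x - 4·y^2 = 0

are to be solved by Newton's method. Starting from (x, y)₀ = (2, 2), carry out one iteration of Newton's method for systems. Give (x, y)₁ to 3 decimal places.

At (2, 2): F = (-24.000, 14.000).
Jacobian J = [[-6·x·y, -3·x^2 + 1], [8·x·y - y^2 + 3, 4·x^2 - 2·x·y - 8·y]].
At the point, J = [[-24.000, -11.000], [31.000, -8.000]] (det J = 533.000).
Solving J·Δ = −F gives Δ = (-0.649, -0.765).
Then the next iterate is (x, y)₁ = (1.351, 1.235).

(1.351, 1.235)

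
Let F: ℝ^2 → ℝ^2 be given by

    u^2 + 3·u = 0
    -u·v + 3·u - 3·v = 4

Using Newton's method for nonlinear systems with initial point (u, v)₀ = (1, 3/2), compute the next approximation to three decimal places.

(0.200, -0.550)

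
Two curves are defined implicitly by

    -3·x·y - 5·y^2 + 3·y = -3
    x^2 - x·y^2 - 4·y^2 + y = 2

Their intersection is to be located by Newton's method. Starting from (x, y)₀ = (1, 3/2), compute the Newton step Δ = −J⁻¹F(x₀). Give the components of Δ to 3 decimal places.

At (1, 3/2): F = (-8.250, -10.750).
Jacobian J = [[-3·y, -3·x - 10·y + 3], [2·x - y^2, -2·x·y - 8·y + 1]].
At the point, J = [[-4.500, -15.000], [-0.250, -14.000]] (det J = 59.250).
Solving J·Δ = −F gives Δ = (0.772, -0.782).

(0.772, -0.782)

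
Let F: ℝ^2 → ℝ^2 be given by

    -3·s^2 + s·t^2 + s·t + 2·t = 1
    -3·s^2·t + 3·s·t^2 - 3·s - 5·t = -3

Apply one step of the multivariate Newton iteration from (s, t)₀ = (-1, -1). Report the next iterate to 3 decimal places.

At (-1, -1): F = (-6.000, 11.000).
Jacobian J = [[-6·s + t^2 + t, 2·s·t + s + 2], [-6·s·t + 3·t^2 - 3, -3·s^2 + 6·s·t - 5]].
At the point, J = [[6.000, 3.000], [-6.000, -2.000]] (det J = 6.000).
Solving J·Δ = −F gives Δ = (3.500, -5.000).
Then the next iterate is (s, t)₁ = (2.500, -6.000).

(2.500, -6.000)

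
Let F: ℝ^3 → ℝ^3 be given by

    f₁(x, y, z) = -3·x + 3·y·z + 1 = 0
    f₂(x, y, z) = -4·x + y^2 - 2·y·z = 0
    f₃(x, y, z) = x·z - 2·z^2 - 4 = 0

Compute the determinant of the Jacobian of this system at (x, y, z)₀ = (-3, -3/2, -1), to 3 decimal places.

J = [[-3, 3·z, 3·y], [-4, 2·y - 2·z, -2·y], [z, 0, x - 4·z]].
At the point, J = [[-3.000, -3.000, -4.500], [-4.000, -1.000, 3.000], [-1.000, 0.000, 1.000]].
det J = 4.500.

4.500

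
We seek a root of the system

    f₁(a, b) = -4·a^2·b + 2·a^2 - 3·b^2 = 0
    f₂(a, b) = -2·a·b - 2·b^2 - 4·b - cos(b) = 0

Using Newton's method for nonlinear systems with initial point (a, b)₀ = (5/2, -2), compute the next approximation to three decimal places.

(3.397, 5.335)

At (5/2, -2): F = (50.500, 10.41615).
Jacobian J = [[-8·a·b + 4·a, -4·a^2 - 6·b], [-2·b, -2·a - 4·b + sin(b) - 4]].
At the point, J = [[50.000, -13.000], [4.000, -1.90930]] (det J = -43.46487).
Solving J·Δ = −F gives Δ = (0.897, 7.335).
Then the next iterate is (a, b)₁ = (3.397, 5.335).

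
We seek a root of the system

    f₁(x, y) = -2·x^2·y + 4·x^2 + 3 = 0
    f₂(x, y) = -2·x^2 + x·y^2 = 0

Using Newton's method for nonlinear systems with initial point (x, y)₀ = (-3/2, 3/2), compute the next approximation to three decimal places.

(-0.333, 1.889)

At (-3/2, 3/2): F = (5.250, -7.875).
Jacobian J = [[-4·x·y + 8·x, -2·x^2], [-4·x + y^2, 2·x·y]].
At the point, J = [[-3.000, -4.500], [8.250, -4.500]] (det J = 50.625).
Solving J·Δ = −F gives Δ = (1.167, 0.389).
Then the next iterate is (x, y)₁ = (-0.333, 1.889).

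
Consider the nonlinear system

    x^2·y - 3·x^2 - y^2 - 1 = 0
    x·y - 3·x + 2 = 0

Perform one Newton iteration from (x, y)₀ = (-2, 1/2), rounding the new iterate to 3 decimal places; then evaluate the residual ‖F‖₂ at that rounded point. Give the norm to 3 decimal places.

12.825

At (-2, 1/2): F = (-11.250, 7.000).
Jacobian J = [[2·x·y - 6·x, x^2 - 2·y], [y - 3, x]].
At the point, J = [[10.000, 3.000], [-2.500, -2.000]] (det J = -12.500).
Solving J·Δ = −F gives Δ = (0.120, 3.350).
Then the next iterate is (x, y)₁ = (-1.880, 3.850).
Re-evaluating at (-1.880, 3.850): F = (-12.81826, 0.402), so ‖F‖₂ = 12.825.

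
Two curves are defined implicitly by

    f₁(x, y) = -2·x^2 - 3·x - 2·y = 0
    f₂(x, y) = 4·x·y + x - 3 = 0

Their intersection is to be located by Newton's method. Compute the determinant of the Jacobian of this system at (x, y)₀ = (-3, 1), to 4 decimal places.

-98.0000

J = [[-4·x - 3, -2], [4·y + 1, 4·x]].
At the point, J = [[9.0000, -2.0000], [5.0000, -12.0000]].
det J = -98.0000.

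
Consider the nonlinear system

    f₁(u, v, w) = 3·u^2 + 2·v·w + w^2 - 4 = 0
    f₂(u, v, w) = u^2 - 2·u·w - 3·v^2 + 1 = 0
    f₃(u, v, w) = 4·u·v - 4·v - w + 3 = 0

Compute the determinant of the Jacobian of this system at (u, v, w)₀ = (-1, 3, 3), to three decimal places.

3252.000

J = [[6·u, 2·w, 2·v + 2·w], [2·u - 2·w, -6·v, -2·u], [4·v, 4·u - 4, -1]].
At the point, J = [[-6.000, 6.000, 12.000], [-8.000, -18.000, 2.000], [12.000, -8.000, -1.000]].
det J = 3252.000.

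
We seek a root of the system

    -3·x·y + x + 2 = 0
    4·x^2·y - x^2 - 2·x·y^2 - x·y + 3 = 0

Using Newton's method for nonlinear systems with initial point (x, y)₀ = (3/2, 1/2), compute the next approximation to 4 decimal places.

(-1.8333, 1.1481)

At (3/2, 1/2): F = (1.2500, 3.7500).
Jacobian J = [[-3·y + 1, -3·x], [8·x·y - 2·x - 2·y^2 - y, 4·x^2 - 4·x·y - x]].
At the point, J = [[-0.5000, -4.5000], [2.0000, 4.5000]] (det J = 6.7500).
Solving J·Δ = −F gives Δ = (-3.3333, 0.6481).
Then the next iterate is (x, y)₁ = (-1.8333, 1.1481).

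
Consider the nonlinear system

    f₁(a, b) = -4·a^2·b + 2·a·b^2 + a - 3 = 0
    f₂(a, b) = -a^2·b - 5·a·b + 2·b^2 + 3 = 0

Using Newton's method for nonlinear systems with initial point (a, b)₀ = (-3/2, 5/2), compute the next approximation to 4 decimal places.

At (-3/2, 5/2): F = (-45.7500, 28.6250).
Jacobian J = [[-8·a·b + 2·b^2 + 1, -4·a^2 + 4·a·b], [-2·a·b - 5·b, -a^2 - 5·a + 4·b]].
At the point, J = [[43.5000, -24.0000], [-5.0000, 15.2500]] (det J = 543.3750).
Solving J·Δ = −F gives Δ = (0.0197, -1.8706).
Then the next iterate is (a, b)₁ = (-1.4803, 0.6294).

(-1.4803, 0.6294)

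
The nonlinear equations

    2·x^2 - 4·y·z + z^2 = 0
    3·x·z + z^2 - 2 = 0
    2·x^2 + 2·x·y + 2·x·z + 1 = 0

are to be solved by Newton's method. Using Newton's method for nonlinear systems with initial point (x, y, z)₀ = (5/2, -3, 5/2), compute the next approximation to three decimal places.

(0.714, -1.217, 1.731)

At (5/2, -3, 5/2): F = (48.750, 23.000, 11.000).
Jacobian J = [[4·x, -4·z, -4·y + 2·z], [3·z, 0, 3·x + 2·z], [4·x + 2·y + 2·z, 2·x, 2·x]].
At the point, J = [[10.000, -10.000, 17.000], [7.500, 0.000, 12.500], [9.000, 5.000, 5.000]] (det J = -737.500).
Solving J·Δ = −F gives Δ = (-1.786, 1.783, -0.769).
Then the next iterate is (x, y, z)₁ = (0.714, -1.217, 1.731).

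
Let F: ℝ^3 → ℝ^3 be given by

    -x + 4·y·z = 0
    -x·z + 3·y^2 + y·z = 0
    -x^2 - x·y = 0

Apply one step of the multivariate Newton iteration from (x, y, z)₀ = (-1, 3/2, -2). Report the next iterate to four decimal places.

At (-1, 3/2, -2): F = (-11.0000, 1.7500, 0.5000).
Jacobian J = [[-1, 4·z, 4·y], [-z, 6·y + z, -x + y], [-2·x - y, -x, 0]].
At the point, J = [[-1.0000, -8.0000, 6.0000], [2.0000, 7.0000, 2.5000], [0.5000, 1.0000, 0.0000]] (det J = -16.5000).
Solving J·Δ = −F gives Δ = (0.4242, -0.7121, 0.9545).
Then the next iterate is (x, y, z)₁ = (-0.5758, 0.7879, -1.0455).

(-0.5758, 0.7879, -1.0455)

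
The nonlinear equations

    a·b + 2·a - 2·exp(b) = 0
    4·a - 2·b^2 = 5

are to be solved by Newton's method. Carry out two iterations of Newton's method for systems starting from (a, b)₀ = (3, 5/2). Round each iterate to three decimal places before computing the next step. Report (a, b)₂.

(2.325, 1.547)

At (3, 5/2): F = (-10.86499, -5.500).
Jacobian J = [[b + 2, a - 2·exp(b)], [4, -4·b]].
At the point, J = [[4.500, -21.36499], [4.000, -10.000]] (det J = 40.45995).
Solving J·Δ = −F gives Δ = (0.219, -0.462).
Then the next iterate is (a, b)₁ = (3.219, 2.038).
Round to (3.219, 2.038) and repeat: F = (-2.35216, -0.43089), J = [[4.038, -12.13149], [4.000, -8.152]].
Δ = (-0.894, -0.491), so (a, b)₂ = (2.325, 1.547).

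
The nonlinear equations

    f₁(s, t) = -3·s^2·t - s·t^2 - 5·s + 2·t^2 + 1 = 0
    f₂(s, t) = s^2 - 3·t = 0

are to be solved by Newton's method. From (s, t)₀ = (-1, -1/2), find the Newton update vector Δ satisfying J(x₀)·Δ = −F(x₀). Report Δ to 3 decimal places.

(0.765, 0.324)

At (-1, -1/2): F = (8.250, 2.500).
Jacobian J = [[-6·s·t - t^2 - 5, -3·s^2 - 2·s·t + 4·t], [2·s, -3]].
At the point, J = [[-8.250, -6.000], [-2.000, -3.000]] (det J = 12.750).
Solving J·Δ = −F gives Δ = (0.765, 0.324).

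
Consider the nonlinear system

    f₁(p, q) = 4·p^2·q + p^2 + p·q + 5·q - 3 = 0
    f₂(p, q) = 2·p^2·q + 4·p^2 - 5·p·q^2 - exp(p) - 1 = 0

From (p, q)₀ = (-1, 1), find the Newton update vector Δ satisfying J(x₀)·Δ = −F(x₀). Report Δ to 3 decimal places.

(0.163, -0.566)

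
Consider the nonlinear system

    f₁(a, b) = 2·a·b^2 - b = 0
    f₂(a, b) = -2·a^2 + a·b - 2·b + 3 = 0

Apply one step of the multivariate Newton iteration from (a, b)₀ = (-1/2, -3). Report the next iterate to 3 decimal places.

At (-1/2, -3): F = (-6.000, 10.000).
Jacobian J = [[2·b^2, 4·a·b - 1], [-4·a + b, a - 2]].
At the point, J = [[18.000, 5.000], [-1.000, -2.500]] (det J = -40.000).
Solving J·Δ = −F gives Δ = (-0.875, 4.350).
Then the next iterate is (a, b)₁ = (-1.375, 1.350).

(-1.375, 1.350)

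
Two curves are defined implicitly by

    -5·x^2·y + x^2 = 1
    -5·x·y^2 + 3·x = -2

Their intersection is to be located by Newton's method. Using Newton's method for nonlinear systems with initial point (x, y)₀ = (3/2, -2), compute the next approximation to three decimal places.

(0.939, -1.535)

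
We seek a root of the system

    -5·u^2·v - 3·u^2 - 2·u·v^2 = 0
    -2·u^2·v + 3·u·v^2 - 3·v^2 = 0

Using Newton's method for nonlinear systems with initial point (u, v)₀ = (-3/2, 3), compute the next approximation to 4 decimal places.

(-0.9175, 1.8932)

At (-3/2, 3): F = (-13.5000, -81.0000).
Jacobian J = [[-10·u·v - 6·u - 2·v^2, -5·u^2 - 4·u·v], [-4·u·v + 3·v^2, -2·u^2 + 6·u·v - 6·v]].
At the point, J = [[36.0000, 6.7500], [45.0000, -49.5000]] (det J = -2085.7500).
Solving J·Δ = −F gives Δ = (0.5825, -1.1068).
Then the next iterate is (u, v)₁ = (-0.9175, 1.8932).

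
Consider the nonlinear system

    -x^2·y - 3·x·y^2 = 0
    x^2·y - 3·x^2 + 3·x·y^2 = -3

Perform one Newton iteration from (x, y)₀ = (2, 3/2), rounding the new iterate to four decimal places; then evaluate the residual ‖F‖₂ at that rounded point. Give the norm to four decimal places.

7.0528

At (2, 3/2): F = (-19.5000, 10.5000).
Jacobian J = [[-2·x·y - 3·y^2, -x^2 - 6·x·y], [2·x·y - 6·x + 3·y^2, x^2 + 6·x·y]].
At the point, J = [[-12.7500, -22.0000], [0.7500, 22.0000]] (det J = -264.0000).
Solving J·Δ = −F gives Δ = (-0.7500, -0.4517).
Then the next iterate is (x, y)₁ = (1.2500, 1.0483).
Re-evaluating at (1.2500, 1.0483): F = (-5.758967, 4.071467), so ‖F‖₂ = 7.0528.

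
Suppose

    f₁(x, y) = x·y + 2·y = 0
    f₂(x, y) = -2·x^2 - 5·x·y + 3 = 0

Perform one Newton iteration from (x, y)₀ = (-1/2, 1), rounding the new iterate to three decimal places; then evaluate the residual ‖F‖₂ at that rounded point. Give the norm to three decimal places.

3.147

At (-1/2, 1): F = (1.500, 5.000).
Jacobian J = [[y, x + 2], [-4·x - 5·y, -5·x]].
At the point, J = [[1.000, 1.500], [-3.000, 2.500]] (det J = 7.000).
Solving J·Δ = −F gives Δ = (0.536, -1.357).
Then the next iterate is (x, y)₁ = (0.036, -0.357).
Re-evaluating at (0.036, -0.357): F = (-0.72685, 3.06167), so ‖F‖₂ = 3.147.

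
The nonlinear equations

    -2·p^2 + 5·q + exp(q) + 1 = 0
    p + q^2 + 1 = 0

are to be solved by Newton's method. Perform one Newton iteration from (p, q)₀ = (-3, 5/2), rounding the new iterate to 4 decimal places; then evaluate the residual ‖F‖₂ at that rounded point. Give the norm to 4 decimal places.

At (-3, 5/2): F = (7.682494, 4.2500).
Jacobian J = [[-4·p, exp(q) + 5], [1, 2·q]].
At the point, J = [[12.0000, 17.182494], [1.0000, 5.0000]] (det J = 42.817506).
Solving J·Δ = −F gives Δ = (0.8084, -1.0117).
Then the next iterate is (p, q)₁ = (-2.1916, 1.4883).
Re-evaluating at (-2.1916, 1.4883): F = (3.264838, 1.023437), so ‖F‖₂ = 3.4215.

3.4215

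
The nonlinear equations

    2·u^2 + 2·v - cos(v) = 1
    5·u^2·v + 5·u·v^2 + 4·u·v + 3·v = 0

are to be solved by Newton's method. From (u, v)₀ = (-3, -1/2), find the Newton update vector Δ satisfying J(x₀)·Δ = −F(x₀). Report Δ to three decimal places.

(1.269, 0.072)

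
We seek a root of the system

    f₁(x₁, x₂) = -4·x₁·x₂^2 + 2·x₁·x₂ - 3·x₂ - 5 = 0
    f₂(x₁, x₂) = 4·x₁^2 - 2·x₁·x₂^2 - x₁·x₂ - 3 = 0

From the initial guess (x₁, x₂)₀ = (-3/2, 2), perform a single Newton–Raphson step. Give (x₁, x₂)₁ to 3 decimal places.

At (-3/2, 2): F = (7.000, 21.000).
Jacobian J = [[-4·x₂^2 + 2·x₂, -8·x₁·x₂ + 2·x₁ - 3], [8·x₁ - 2·x₂^2 - x₂, -4·x₁·x₂ - x₁]].
At the point, J = [[-12.000, 18.000], [-22.000, 13.500]] (det J = 234.000).
Solving J·Δ = −F gives Δ = (1.212, 0.419).
Then the next iterate is (x₁, x₂)₁ = (-0.288, 2.419).

(-0.288, 2.419)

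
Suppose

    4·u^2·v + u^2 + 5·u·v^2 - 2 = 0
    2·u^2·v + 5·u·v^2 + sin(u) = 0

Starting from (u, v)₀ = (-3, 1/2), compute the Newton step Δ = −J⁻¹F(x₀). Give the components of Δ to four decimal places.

(0.6194, -0.5179)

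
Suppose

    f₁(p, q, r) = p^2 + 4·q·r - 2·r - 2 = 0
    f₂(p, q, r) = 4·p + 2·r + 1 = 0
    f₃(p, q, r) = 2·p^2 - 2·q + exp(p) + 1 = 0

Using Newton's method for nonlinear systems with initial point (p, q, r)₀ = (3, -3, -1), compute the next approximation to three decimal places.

(3.259, 23.706, -7.019)

At (3, -3, -1): F = (21.000, 11.000, 45.08554).
Jacobian J = [[2·p, 4·r, 4·q - 2], [4, 0, 2], [4·p + exp(p), -2, 0]].
At the point, J = [[6.000, -4.000, -14.000], [4.000, 0.000, 2.000], [32.08554, -2.000, 0.000]] (det J = -120.68430).
Solving J·Δ = −F gives Δ = (0.259, 26.706, -6.019).
Then the next iterate is (p, q, r)₁ = (3.259, 23.706, -7.019).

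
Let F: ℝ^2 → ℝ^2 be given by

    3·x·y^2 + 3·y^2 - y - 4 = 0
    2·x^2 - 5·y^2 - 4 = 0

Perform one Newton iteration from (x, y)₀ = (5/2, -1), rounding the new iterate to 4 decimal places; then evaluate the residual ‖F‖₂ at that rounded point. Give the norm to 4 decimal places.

At (5/2, -1): F = (7.5000, 3.5000).
Jacobian J = [[3·y^2, 6·x·y + 6·y - 1], [4·x, -10·y]].
At the point, J = [[3.0000, -22.0000], [10.0000, 10.0000]] (det J = 250.0000).
Solving J·Δ = −F gives Δ = (-0.6080, 0.2580).
Then the next iterate is (x, y)₁ = (1.8920, -0.7420).
Re-evaluating at (1.8920, -0.7420): F = (1.518693, 0.406508), so ‖F‖₂ = 1.5722.

1.5722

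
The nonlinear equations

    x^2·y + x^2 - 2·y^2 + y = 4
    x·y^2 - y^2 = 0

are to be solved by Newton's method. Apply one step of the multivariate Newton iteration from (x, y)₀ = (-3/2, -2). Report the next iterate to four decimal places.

(-4.8333, 0.3333)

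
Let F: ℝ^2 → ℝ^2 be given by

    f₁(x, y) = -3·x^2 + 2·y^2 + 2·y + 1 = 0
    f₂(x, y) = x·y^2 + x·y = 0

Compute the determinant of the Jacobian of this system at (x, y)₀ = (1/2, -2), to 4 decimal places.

J = [[-6·x, 4·y + 2], [y^2 + y, 2·x·y + x]].
At the point, J = [[-3.0000, -6.0000], [2.0000, -1.5000]].
det J = 16.5000.

16.5000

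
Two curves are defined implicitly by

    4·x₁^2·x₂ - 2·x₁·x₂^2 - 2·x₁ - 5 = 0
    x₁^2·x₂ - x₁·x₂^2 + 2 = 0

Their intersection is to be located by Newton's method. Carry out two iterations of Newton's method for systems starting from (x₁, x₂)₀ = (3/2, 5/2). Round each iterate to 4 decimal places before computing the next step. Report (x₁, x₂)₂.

(1.6704, 2.2117)

At (3/2, 5/2): F = (-4.2500, -1.7500).
Jacobian J = [[8·x₁·x₂ - 2·x₂^2 - 2, 4·x₁^2 - 4·x₁·x₂], [2·x₁·x₂ - x₂^2, x₁^2 - 2·x₁·x₂]].
At the point, J = [[15.5000, -6.0000], [1.2500, -5.2500]] (det J = -73.8750).
Solving J·Δ = −F gives Δ = (0.1599, -0.2953).
Then the next iterate is (x₁, x₂)₁ = (1.6599, 2.2047).
Round to (1.6599, 2.2047) and repeat: F = (-0.158201, 0.006260), J = [[17.555248, -3.617254], [2.458461, -4.563895]].
Δ = (0.0105, 0.0070), so (x₁, x₂)₂ = (1.6704, 2.2117).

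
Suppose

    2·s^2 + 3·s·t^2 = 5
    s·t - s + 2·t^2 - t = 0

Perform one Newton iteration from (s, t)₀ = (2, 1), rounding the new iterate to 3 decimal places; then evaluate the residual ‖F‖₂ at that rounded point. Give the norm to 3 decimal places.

1.620

At (2, 1): F = (9.000, 1.000).
Jacobian J = [[4·s + 3·t^2, 6·s·t], [t - 1, s + 4·t - 1]].
At the point, J = [[11.000, 12.000], [0.000, 5.000]] (det J = 55.000).
Solving J·Δ = −F gives Δ = (-0.600, -0.200).
Then the next iterate is (s, t)₁ = (1.400, 0.800).
Re-evaluating at (1.400, 0.800): F = (1.608, 0.200), so ‖F‖₂ = 1.620.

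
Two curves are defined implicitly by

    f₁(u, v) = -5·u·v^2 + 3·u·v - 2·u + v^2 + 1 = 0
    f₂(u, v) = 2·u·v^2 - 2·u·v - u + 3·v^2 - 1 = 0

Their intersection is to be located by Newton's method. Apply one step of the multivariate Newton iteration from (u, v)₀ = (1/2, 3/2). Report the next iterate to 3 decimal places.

(0.559, 0.952)

At (1/2, 3/2): F = (-1.125, 6.000).
Jacobian J = [[-5·v^2 + 3·v - 2, -10·u·v + 3·u + 2·v], [2·v^2 - 2·v - 1, 4·u·v - 2·u + 6·v]].
At the point, J = [[-8.750, -3.000], [0.500, 11.000]] (det J = -94.750).
Solving J·Δ = −F gives Δ = (0.059, -0.548).
Then the next iterate is (u, v)₁ = (0.559, 0.952).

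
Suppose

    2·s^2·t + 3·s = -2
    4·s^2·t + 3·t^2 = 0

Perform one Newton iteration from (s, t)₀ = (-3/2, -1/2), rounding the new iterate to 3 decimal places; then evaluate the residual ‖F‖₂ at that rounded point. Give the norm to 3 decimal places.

4.088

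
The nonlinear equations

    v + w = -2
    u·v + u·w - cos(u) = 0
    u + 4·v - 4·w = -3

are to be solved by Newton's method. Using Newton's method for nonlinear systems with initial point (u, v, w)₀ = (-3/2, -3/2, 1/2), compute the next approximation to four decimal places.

At (-3/2, -3/2, 1/2): F = (1.0000, 1.429263, -6.5000).
Jacobian J = [[0, 1, 1], [v + w + sin(u), u, u], [1, 4, -4]].
At the point, J = [[0.0000, 1.0000, 1.0000], [-1.997495, -1.5000, -1.5000], [1.0000, 4.0000, -4.0000]] (det J = -15.979960).
Solving J·Δ = −F gives Δ = (1.4665, 0.1292, -1.1292).
Then the next iterate is (u, v, w)₁ = (-0.0335, -1.3708, -0.6292).

(-0.0335, -1.3708, -0.6292)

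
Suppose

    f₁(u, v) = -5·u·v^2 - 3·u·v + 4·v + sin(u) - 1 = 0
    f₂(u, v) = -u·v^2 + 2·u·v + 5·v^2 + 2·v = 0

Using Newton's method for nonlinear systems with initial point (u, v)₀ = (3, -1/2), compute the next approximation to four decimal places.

At (3, -1/2): F = (-2.108880, -3.5000).
Jacobian J = [[-5·v^2 - 3·v + cos(u), -10·u·v - 3·u + 4], [-v^2 + 2·v, -2·u·v + 2·u + 10·v + 2]].
At the point, J = [[-0.739992, 10.0000], [-1.2500, 6.0000]] (det J = 8.060045).
Solving J·Δ = −F gives Δ = (-2.7725, 0.0057).
Then the next iterate is (u, v)₁ = (0.2275, -0.4943).

(0.2275, -0.4943)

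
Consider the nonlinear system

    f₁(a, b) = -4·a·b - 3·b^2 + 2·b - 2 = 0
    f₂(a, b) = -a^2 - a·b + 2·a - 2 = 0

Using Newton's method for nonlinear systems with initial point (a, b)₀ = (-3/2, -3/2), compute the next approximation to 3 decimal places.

At (-3/2, -3/2): F = (-20.750, -9.500).
Jacobian J = [[-4·b, -4·a - 6·b + 2], [-2·a - b + 2, -a]].
At the point, J = [[6.000, 17.000], [6.500, 1.500]] (det J = -101.500).
Solving J·Δ = −F gives Δ = (1.284, 0.767).
Then the next iterate is (a, b)₁ = (-0.216, -0.733).

(-0.216, -0.733)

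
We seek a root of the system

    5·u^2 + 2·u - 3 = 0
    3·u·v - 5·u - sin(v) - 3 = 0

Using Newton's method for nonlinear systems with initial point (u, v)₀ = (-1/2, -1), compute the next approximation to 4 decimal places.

(-1.4167, 3.4968)

At (-1/2, -1): F = (-2.7500, 1.841471).
Jacobian J = [[10·u + 2, 0], [3·v - 5, 3·u - cos(v)]].
At the point, J = [[-3.0000, 0.0000], [-8.0000, -2.040302]] (det J = 6.120907).
Solving J·Δ = −F gives Δ = (-0.9167, 4.4968).
Then the next iterate is (u, v)₁ = (-1.4167, 3.4968).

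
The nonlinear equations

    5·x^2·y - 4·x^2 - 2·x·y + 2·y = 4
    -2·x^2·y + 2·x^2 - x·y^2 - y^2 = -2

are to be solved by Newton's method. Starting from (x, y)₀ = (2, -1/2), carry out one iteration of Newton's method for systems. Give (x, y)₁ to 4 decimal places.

(0.9191, -0.3902)

At (2, -1/2): F = (-29.0000, 13.2500).
Jacobian J = [[10·x·y - 8·x - 2·y, 5·x^2 - 2·x + 2], [-4·x·y + 4·x - y^2, -2·x^2 - 2·x·y - 2·y]].
At the point, J = [[-25.0000, 18.0000], [11.7500, -5.0000]] (det J = -86.5000).
Solving J·Δ = −F gives Δ = (-1.0809, 0.1098).
Then the next iterate is (x, y)₁ = (0.9191, -0.3902).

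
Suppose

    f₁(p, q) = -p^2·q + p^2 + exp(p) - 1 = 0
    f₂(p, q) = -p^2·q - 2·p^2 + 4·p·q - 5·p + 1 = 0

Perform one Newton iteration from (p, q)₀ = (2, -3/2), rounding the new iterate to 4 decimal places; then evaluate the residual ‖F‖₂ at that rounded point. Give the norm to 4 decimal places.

At (2, -3/2): F = (16.389056, -23.0000).
Jacobian J = [[-2·p·q + 2·p + exp(p), -p^2], [-2·p·q - 4·p + 4·q - 5, -p^2 + 4·p]].
At the point, J = [[17.389056, -4.0000], [-13.0000, 4.0000]] (det J = 17.556224).
Solving J·Δ = −F gives Δ = (1.5062, 10.6453).
Then the next iterate is (p, q)₁ = (3.5062, 9.1453).
Re-evaluating at (3.5062, 9.1453): F = (-67.812339, -25.284056), so ‖F‖₂ = 72.3726.

72.3726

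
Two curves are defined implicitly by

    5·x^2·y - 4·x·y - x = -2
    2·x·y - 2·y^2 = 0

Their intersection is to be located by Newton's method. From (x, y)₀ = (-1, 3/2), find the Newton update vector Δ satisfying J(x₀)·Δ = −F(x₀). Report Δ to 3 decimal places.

At (-1, 3/2): F = (16.500, -7.500).
Jacobian J = [[10·x·y - 4·y - 1, 5·x^2 - 4·x], [2·y, 2·x - 4·y]].
At the point, J = [[-22.000, 9.000], [3.000, -8.000]] (det J = 149.000).
Solving J·Δ = −F gives Δ = (0.433, -0.775).

(0.433, -0.775)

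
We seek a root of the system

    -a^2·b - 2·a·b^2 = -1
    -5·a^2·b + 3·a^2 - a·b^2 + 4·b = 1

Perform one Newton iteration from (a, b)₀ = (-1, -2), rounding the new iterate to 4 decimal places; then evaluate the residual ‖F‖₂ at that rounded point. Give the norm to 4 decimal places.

4.0233

At (-1, -2): F = (11.0000, 8.0000).
Jacobian J = [[-2·a·b - 2·b^2, -a^2 - 4·a·b], [-10·a·b + 6·a - b^2, -5·a^2 - 2·a·b + 4]].
At the point, J = [[-12.0000, -9.0000], [-30.0000, -5.0000]] (det J = -210.0000).
Solving J·Δ = −F gives Δ = (0.0810, 1.1143).
Then the next iterate is (a, b)₁ = (-0.9190, -0.8857).
Re-evaluating at (-0.9190, -0.8857): F = (3.189873, 2.451944), so ‖F‖₂ = 4.0233.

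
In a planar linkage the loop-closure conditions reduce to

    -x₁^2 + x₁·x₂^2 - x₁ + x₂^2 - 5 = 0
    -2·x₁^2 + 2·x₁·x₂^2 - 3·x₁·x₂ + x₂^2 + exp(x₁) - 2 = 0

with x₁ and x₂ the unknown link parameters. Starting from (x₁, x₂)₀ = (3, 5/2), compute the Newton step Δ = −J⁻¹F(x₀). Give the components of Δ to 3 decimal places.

At (3, 5/2): F = (8.000, 21.33554).
Jacobian J = [[-2·x₁ + x₂^2 - 1, 2·x₁·x₂ + 2·x₂], [-4·x₁ + 2·x₂^2 - 3·x₂ + exp(x₁), 4·x₁·x₂ - 3·x₁ + 2·x₂]].
At the point, J = [[-0.750, 20.000], [13.08554, 26.000]] (det J = -281.21074).
Solving J·Δ = −F gives Δ = (-0.778, -0.429).

(-0.778, -0.429)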